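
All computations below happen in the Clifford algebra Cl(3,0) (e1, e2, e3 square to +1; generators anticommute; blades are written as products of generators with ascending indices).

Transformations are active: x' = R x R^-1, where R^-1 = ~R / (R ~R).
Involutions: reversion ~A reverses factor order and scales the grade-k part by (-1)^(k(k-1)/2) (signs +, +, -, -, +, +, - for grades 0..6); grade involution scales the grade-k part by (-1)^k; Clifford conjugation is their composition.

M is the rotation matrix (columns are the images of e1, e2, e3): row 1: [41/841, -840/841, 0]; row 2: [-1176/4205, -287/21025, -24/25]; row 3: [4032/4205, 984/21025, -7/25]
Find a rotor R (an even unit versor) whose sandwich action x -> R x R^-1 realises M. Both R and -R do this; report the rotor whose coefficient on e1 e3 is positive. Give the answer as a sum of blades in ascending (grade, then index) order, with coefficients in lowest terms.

Method: write R = a + b12*e1 e2 + b13*e1 e3 + b23*e2 e3 with a^2 + b12^2 + b13^2 + b23^2 = 1 (so R^-1 = ~R). Expanding the columns R e_j ~R gives tr M = 4a^2 - 1 and, from the antisymmetric part, M21 - M12 = -4a*b12, M13 - M31 = 4a*b13, M32 - M23 = -4a*b23.
Here tr M = -5149/21025, so a^2 = (1 + tr M)/4 = 3969/21025 and a = ±63/145. Taking a = 63/145: M21 - M12 = 3024/4205, M13 - M31 = -4032/4205, M32 - M23 = 21168/21025, giving b12 = -12/29, b13 = -16/29, b23 = -84/145, i.e. R = 63/145 - 12/29*e1 e2 - 16/29*e1 e3 - 84/145*e2 e3.
Its e1 e3 coefficient is negative, so report the other preimage -R.
Answer: -63/145 + 12/29*e1 e2 + 16/29*e1 e3 + 84/145*e2 e3. Why the constraint matters: R and -R act identically through the sandwich — M has trace -5149/21025 either way — so only the sign condition on e1 e3 picks one of the two preimages.


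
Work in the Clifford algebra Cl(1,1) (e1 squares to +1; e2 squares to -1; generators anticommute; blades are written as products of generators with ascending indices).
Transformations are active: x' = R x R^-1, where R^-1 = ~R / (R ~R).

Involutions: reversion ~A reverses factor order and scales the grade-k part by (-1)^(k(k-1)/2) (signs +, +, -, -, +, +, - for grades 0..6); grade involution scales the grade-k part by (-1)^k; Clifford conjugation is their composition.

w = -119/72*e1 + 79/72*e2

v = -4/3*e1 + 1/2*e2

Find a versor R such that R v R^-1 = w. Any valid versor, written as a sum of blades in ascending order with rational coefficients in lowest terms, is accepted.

Equal squares first: v^2 = w^2 = 55/36. Then v + w = -215/72*e1 + 115/72*e2 is a versor taking v to w, provided it is invertible.
Answer: -215/72*e1 + 115/72*e2


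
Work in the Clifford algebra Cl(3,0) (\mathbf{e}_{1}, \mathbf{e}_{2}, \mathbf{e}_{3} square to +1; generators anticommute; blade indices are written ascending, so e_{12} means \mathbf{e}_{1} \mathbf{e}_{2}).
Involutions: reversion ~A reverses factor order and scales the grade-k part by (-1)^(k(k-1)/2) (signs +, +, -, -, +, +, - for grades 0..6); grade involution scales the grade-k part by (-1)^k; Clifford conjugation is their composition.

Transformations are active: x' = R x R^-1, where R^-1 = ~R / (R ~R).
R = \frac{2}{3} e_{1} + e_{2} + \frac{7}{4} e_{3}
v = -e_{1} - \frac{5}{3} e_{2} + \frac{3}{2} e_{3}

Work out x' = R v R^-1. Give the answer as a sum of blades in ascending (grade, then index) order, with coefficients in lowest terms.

~R = \frac{2}{3} e_{1} + e_{2} + \frac{7}{4} e_{3}, and R ~R = \frac{649}{144}, so R^-1 = ~R / (\frac{649}{144}).
R v = \frac{7}{24} - \frac{1}{9} e_{12} + \frac{11}{4} e_{13} + \frac{53}{12} e_{23}
Answer: \frac{705}{649} e_{1} + \frac{3497}{1947} e_{2} - \frac{1653}{1298} e_{3}


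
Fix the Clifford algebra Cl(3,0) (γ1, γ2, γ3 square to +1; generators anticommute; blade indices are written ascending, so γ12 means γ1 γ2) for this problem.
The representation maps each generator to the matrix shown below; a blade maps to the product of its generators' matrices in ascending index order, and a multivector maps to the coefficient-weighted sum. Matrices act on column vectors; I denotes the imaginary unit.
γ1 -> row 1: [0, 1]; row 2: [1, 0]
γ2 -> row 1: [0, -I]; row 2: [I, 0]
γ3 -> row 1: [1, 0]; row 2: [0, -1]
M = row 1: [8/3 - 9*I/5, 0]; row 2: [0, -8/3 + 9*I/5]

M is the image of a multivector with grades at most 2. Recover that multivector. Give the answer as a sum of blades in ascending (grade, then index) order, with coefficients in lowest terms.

Method: 1, rho(γ1), rho(γ2), rho(γ3) form a trace-orthogonal basis of the 2x2 complex matrices (tr(X Y) = 2 if X = Y, else 0), so M = m0*1 + m1*rho(γ1) + m2*rho(γ2) + m3*rho(γ3) with m0 = tr(M)/2 = 0, m1 = tr(M rho(γ1))/2 = 0, m2 = tr(M rho(γ2))/2 = 0, m3 = tr(M rho(γ3))/2 = 8/3 - 9*I/5.
Multiplying table entries, the bivector images are rho(γ12) = I*rho(γ3), rho(γ13) = -I*rho(γ2), rho(γ23) = I*rho(γ1); with real blade coefficients the real parts of m0..m3 are the coefficients of 1, γ1, γ2, γ3 and the imaginary parts give the bivectors (γ23: Im m1, γ13: -Im m2, γ12: Im m3).
Answer: 8/3*γ3 - 9/5*γ12


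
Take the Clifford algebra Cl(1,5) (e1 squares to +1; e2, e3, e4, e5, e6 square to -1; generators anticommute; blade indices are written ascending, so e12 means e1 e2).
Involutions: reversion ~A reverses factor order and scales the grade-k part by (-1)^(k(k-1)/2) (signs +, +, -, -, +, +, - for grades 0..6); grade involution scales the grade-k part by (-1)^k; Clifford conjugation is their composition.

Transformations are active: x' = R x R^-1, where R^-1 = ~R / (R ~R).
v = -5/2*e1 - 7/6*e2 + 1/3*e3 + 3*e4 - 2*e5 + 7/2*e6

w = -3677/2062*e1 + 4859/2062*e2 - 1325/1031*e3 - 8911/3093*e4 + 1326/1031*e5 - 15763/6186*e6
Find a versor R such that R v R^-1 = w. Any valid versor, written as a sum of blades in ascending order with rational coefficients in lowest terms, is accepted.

Here q(v) = q(w) = -737/36; the classical choice R = v + w = -4416/1031*e1 + 3680/3093*e2 - 2944/3093*e3 + 368/3093*e4 - 736/1031*e5 + 2944/3093*e6 then realises v -> w under the sandwich.
Answer: -4416/1031*e1 + 3680/3093*e2 - 2944/3093*e3 + 368/3093*e4 - 736/1031*e5 + 2944/3093*e6


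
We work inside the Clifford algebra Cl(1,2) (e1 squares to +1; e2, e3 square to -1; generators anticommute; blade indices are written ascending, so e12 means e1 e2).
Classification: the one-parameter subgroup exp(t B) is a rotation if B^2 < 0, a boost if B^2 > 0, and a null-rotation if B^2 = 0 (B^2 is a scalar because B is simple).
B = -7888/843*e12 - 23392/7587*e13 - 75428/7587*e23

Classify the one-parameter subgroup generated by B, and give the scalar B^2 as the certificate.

B^2 term by term: the squares give (-7888/843)^2*(e12)^2 + (-23392/7587)^2*(e13)^2 + (-75428/7587)^2*(e23)^2 = 62220544/710649*(+1) + 547185664/57562569*(+1) + 5689383184/57562569*(-1) = -16/9 (each basis 2-blade squares to minus the product of its generators' squares); cross terms between blades sharing an index anticommute and cancel. So B^2 = -16/9.
Answer: rotation, certificate B^2 = -16/9. Note: conjugating B changes its blade decomposition but never the scalar B^2 = -16/9, whose sign settles the classification.


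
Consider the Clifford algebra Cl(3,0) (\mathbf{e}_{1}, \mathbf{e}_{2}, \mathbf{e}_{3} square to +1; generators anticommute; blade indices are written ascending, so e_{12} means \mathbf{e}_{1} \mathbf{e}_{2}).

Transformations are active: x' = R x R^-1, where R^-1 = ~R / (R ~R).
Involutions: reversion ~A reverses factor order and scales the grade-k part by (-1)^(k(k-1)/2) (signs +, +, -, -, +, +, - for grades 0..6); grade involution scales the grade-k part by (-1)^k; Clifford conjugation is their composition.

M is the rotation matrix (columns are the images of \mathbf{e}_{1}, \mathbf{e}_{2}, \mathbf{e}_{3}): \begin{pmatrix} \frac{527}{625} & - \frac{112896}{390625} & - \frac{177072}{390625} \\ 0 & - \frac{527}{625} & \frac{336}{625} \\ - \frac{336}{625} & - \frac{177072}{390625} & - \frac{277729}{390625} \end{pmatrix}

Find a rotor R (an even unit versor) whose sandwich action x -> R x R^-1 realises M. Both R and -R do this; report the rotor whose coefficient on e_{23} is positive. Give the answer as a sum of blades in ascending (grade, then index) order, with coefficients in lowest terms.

Method: write R = a + b12*e_{12} + b13*e_{13} + b23*e_{23} with a^2 + b12^2 + b13^2 + b23^2 = 1 (so R^-1 = ~R). Expanding the columns R e_j ~R gives tr M = 4a^2 - 1 and, from the antisymmetric part, M21 - M12 = -4a*b12, M13 - M31 = 4a*b13, M32 - M23 = -4a*b23.
Here tr M = -\frac{277729}{390625}, so a^2 = (1 + tr M)/4 = \frac{28224}{390625} and a = ±\frac{168}{625}. Taking a = \frac{168}{625}: M21 - M12 = \frac{112896}{390625}, M13 - M31 = \frac{32928}{390625}, M32 - M23 = -\frac{387072}{390625}, giving b12 = -\frac{168}{625}, b13 = \frac{49}{625}, b23 = \frac{576}{625}, i.e. R = \frac{168}{625} - \frac{168}{625} e_{12} + \frac{49}{625} e_{13} + \frac{576}{625} e_{23}.
Its e_{23} coefficient is already positive.
Answer: \frac{168}{625} - \frac{168}{625} e_{12} + \frac{49}{625} e_{13} + \frac{576}{625} e_{23}. Recall the cover is two-to-one: with M of trace -\frac{277729}{390625}, both preimages act alike, and the stated e_{23} sign chooses the sheet.


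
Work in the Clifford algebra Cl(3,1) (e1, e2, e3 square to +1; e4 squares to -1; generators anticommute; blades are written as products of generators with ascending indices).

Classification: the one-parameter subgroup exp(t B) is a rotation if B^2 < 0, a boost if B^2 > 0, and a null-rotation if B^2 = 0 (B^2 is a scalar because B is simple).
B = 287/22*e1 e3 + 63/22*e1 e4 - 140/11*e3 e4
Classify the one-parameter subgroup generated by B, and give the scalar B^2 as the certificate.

B^2 term by term: the squares give (287/22)^2*(e1 e3)^2 + (63/22)^2*(e1 e4)^2 + (-140/11)^2*(e3 e4)^2 = 82369/484*(-1) + 3969/484*(+1) + 19600/121*(+1) = 0 (each basis 2-blade squares to minus the product of its generators' squares); cross terms between blades sharing an index anticommute and cancel. So B^2 = 0.
Answer: null-rotation, certificate B^2 = 0. Check the certificate: B^2 = 0, and that sign is decisive whatever form B takes.


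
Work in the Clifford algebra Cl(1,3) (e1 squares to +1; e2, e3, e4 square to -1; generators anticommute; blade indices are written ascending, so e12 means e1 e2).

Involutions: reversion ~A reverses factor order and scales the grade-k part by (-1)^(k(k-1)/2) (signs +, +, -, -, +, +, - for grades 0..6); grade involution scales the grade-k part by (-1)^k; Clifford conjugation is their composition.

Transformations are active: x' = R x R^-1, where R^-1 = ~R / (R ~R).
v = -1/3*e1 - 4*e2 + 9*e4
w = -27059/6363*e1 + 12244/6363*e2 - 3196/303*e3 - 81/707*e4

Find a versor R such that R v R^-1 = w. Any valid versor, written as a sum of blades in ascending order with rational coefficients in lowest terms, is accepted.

Reasoning: v^2 = w^2 = -872/9 since conjugation preserves the quadratic form; R = v + w = -29180/6363*e1 - 13208/6363*e2 - 3196/303*e3 + 6282/707*e4 is then valid when invertible, keeping its own part and reversing (v - w)/2.
Answer: -29180/6363*e1 - 13208/6363*e2 - 3196/303*e3 + 6282/707*e4


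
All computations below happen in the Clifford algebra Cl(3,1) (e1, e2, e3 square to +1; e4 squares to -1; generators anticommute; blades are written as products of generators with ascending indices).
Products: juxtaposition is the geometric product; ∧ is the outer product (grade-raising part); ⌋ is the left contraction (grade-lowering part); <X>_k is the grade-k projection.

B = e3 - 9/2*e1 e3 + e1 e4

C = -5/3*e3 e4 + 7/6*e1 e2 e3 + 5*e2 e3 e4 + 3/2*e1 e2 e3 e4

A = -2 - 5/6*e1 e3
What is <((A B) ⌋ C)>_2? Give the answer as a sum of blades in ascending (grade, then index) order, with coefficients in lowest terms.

step 1: -15/4 - 5/6*e1 - 2*e3 + 9*e1 e3 - 2*e1 e4 + 5/6*e3 e4
step 2: -25/18 + 44/3*e2 + 10/3*e4 - 13/12*e1 e2 - 143/36*e2 e3 + 47/2*e2 e4 + 25/4*e3 e4 - 35/8*e1 e2 e3 - 3*e1 e2 e4 - 20*e2 e3 e4 - 45/8*e1 e2 e3 e4
step 3: -13/12*e1 e2 - 143/36*e2 e3 + 47/2*e2 e4 + 25/4*e3 e4
Answer: -13/12*e1 e2 - 143/36*e2 e3 + 47/2*e2 e4 + 25/4*e3 e4


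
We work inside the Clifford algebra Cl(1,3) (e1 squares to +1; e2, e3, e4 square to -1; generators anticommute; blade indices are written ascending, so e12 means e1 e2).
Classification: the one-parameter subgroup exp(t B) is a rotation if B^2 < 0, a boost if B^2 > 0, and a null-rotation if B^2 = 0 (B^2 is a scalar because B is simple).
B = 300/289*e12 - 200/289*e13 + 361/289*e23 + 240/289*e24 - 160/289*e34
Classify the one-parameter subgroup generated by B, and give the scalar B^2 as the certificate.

B^2 term by term: the squares give (300/289)^2*(e12)^2 + (-200/289)^2*(e13)^2 + (361/289)^2*(e23)^2 + (240/289)^2*(e24)^2 + (-160/289)^2*(e34)^2 = 90000/83521*(+1) + 40000/83521*(+1) + 130321/83521*(-1) + 57600/83521*(-1) + 25600/83521*(-1) = -1 (each basis 2-blade squares to minus the product of its generators' squares); cross terms between blades sharing an index anticommute and cancel; the commuting (index-disjoint) pairs give grade-4 terms 2*c*c'*(blade product), which cancel blade by blade — e1234: -96000/83521 + 96000/83521 = 0 — confirming B is simple. So B^2 = -1.
Answer: rotation, certificate B^2 = -1. Because -1 is invariant under every versor sandwich, the classification follows from its sign alone.


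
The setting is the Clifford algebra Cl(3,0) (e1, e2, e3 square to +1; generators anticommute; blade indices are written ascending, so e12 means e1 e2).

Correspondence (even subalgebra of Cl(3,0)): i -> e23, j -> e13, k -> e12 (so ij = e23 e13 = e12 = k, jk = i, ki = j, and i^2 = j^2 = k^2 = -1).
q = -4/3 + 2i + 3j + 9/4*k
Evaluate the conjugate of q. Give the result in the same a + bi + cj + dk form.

In blades: q = -4/3 + 9/4*e12 + 3*e13 + 2*e23.
Quaternion conjugation is reversion on the even subalgebra: the scalar is fixed and every grade-2 blade flips sign, giving -4/3 - 9/4*e12 - 3*e13 - 2*e23; translating back:
Answer: -4/3 - 2i - 3j - 9/4*k


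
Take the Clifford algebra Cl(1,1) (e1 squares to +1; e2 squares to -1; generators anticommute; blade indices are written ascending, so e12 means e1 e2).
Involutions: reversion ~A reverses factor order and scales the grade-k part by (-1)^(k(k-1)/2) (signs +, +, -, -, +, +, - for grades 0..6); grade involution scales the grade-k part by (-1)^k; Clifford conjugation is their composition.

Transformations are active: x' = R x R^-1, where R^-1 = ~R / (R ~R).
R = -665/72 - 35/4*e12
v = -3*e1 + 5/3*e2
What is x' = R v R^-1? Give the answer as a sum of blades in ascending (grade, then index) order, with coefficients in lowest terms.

~R = -665/72 + 35/4*e12, and R ~R = 45325/5184, so R^-1 = ~R / (45325/5184).
R v = 1015/24*e1 - 8995/216*e2
Answer: -3195/37*e1 + 9581/111*e2


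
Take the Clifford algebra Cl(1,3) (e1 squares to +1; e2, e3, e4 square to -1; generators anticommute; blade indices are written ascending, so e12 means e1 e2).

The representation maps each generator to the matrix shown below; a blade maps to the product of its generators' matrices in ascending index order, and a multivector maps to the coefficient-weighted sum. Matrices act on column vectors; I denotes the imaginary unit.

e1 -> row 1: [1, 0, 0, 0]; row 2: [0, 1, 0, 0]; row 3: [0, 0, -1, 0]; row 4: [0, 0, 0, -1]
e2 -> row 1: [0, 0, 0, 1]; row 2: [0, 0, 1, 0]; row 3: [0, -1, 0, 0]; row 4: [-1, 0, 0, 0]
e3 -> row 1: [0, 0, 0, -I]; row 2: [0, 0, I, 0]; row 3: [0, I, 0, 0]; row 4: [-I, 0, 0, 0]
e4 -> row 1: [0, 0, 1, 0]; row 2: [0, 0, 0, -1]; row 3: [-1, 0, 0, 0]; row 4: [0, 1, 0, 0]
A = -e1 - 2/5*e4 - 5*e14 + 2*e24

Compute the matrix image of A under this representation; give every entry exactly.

Bivector images (products of the table entries): rho(e14) = rho(e1)rho(e4) = row 1: [0, 0, 1, 0]; row 2: [0, 0, 0, -1]; row 3: [1, 0, 0, 0]; row 4: [0, -1, 0, 0]; rho(e24) = rho(e2)rho(e4) = row 1: [0, 1, 0, 0]; row 2: [-1, 0, 0, 0]; row 3: [0, 0, 0, 1]; row 4: [0, 0, -1, 0].
M = (-1)*rho(e1) + (-2/5)*rho(e4) + (-5)*rho(e14) + (2)*rho(e24), summed entrywise:
Answer: row 1: [-1, 2, -27/5, 0]; row 2: [-2, -1, 0, 27/5]; row 3: [-23/5, 0, 1, 2]; row 4: [0, 23/5, -2, 1]


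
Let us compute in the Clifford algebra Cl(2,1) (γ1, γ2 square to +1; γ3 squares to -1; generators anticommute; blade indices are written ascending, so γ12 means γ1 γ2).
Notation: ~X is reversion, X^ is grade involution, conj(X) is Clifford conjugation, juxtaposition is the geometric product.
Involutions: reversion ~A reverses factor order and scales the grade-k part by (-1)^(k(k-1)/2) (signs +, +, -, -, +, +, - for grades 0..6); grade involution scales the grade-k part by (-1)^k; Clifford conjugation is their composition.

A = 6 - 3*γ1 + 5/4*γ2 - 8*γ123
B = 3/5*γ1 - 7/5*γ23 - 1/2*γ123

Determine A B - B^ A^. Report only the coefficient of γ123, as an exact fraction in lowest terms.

first term: 11/5 + 74/5*γ1 - 7/4*γ3 - 3/4*γ12 + 5/8*γ13 - 117/10*γ23 + 6/5*γ123
second term: 11/5 - 74/5*γ1 - 7/4*γ3 + 3/4*γ12 + 5/8*γ13 - 117/10*γ23 - 6/5*γ123
Answer: 12/5


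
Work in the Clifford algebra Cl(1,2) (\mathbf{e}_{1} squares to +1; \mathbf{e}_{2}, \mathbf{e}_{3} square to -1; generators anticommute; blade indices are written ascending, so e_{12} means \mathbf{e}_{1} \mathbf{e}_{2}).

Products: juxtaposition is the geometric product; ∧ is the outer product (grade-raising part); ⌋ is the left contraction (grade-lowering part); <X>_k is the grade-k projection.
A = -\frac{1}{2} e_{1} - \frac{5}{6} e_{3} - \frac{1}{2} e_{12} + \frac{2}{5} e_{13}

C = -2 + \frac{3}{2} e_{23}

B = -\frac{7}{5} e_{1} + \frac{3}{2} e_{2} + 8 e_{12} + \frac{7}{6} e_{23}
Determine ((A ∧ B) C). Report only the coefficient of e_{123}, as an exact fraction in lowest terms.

step 1: -\frac{3}{4} e_{12} - \frac{7}{6} e_{13} + \frac{5}{4} e_{23} - \frac{157}{20} e_{123}
step 2: -\frac{15}{8} + \frac{471}{40} e_{1} - \frac{1}{4} e_{12} + \frac{83}{24} e_{13} - \frac{5}{2} e_{23} + \frac{157}{10} e_{123}
Answer: \frac{157}{10}


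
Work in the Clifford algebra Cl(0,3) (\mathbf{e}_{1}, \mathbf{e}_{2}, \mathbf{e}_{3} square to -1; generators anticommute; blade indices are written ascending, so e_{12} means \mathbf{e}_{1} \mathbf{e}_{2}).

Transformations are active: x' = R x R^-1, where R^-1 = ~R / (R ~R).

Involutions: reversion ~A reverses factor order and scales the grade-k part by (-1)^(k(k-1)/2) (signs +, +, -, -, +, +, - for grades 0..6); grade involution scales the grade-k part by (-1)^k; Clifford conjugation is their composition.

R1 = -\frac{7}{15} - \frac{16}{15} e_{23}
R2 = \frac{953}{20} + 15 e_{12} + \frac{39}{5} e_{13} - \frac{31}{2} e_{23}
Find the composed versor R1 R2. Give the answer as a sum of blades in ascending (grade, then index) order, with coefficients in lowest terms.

Distribute over the terms of R1 (each basis-blade product reordered to ascending indices, repeated generators contracted through their squares):
(-\frac{7}{15}) R2 = -\frac{6671}{300} - 7 e_{12} - \frac{91}{25} e_{13} + \frac{217}{30} e_{23}
(-\frac{16}{15} e_{23}) R2 = -\frac{248}{15} + \frac{208}{25} e_{12} - 16 e_{13} - \frac{3812}{75} e_{23}
Summing the partial products and collecting blades:
Answer: -\frac{3877}{100} + \frac{33}{25} e_{12} - \frac{491}{25} e_{13} - \frac{6539}{150} e_{23}


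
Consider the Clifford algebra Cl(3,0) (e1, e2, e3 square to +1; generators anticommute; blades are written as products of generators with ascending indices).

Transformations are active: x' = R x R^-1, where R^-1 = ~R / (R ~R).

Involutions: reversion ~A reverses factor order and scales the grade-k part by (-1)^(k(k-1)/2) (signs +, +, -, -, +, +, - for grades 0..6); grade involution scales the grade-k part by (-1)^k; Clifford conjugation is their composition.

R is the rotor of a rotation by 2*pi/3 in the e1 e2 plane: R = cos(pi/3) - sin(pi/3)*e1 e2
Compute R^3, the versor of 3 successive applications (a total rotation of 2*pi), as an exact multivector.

The rotor phase is half the rotation angle and phases add under composition, so 3 steps in the e1 e2 plane accumulate phase 3*(pi/3) = pi: R^3 = cos(pi) - sin(pi)*e1 e2.
cos(pi) = -1 and sin(pi) = 0, so R^3 = -1. The total rotation 2*pi is 1 full turn, so every vector returns to itself, yet the rotor is -1, on the OTHER sheet of the double cover (an odd number of 2*pi turns).
Answer: -1


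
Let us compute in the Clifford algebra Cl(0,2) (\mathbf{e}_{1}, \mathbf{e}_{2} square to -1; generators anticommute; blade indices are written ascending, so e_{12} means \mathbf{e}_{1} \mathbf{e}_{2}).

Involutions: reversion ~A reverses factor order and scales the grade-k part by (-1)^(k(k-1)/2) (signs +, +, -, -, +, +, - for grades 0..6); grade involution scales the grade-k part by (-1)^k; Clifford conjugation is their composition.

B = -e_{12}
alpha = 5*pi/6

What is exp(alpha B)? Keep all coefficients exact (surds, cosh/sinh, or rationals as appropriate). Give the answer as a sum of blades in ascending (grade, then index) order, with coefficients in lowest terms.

B^2 = (-1)^2*(e_{12})^2 = 1*(-1) = -1 (a basis 2-blade squares to minus the product of its generators' squares).
B^2 = -1 — the negative square puts this in the circular regime; l = 1, alpha*l = \frac{5 \pi}{6}, so exp(alpha B) = cos(\frac{5 \pi}{6}) + (sin(\frac{5 \pi}{6})/1)*B = - \frac{\sqrt{3}}{2} + (\frac{1}{2})*B.
Answer: - \frac{\sqrt{3}}{2} - \frac{1}{2} e_{12}


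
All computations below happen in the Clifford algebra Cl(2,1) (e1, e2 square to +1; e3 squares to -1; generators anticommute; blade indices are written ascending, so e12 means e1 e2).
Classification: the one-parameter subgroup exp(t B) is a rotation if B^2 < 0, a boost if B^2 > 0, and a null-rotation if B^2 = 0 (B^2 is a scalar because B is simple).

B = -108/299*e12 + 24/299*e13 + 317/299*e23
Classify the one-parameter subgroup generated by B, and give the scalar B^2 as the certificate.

B^2 term by term: the squares give (-108/299)^2*(e12)^2 + (24/299)^2*(e13)^2 + (317/299)^2*(e23)^2 = 11664/89401*(-1) + 576/89401*(+1) + 100489/89401*(+1) = 1 (each basis 2-blade squares to minus the product of its generators' squares); cross terms between blades sharing an index anticommute and cancel. So B^2 = 1.
Answer: boost, certificate B^2 = 1. Why this suffices: the scalar 1 survives any versor conjugation, so its sign alone determines the class however B is presented.


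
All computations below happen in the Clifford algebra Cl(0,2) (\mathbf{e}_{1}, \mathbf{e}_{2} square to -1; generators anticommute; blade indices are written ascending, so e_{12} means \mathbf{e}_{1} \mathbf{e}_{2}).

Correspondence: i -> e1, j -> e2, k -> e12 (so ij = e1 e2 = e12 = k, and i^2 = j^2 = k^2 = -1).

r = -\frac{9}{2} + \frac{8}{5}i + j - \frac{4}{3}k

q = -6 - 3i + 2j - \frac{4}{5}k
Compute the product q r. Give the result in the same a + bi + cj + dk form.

In blades: q = -6 - 3 e_{1} + 2 e_{2} - \frac{4}{5} e_{12}, r = -\frac{9}{2} + \frac{8}{5} e_{1} + e_{2} - \frac{4}{3} e_{12}.
Distribute q over r term by term (generator squares from the signature, products reordered to ascending indices): (-6)*r = 27 - \frac{48}{5} e_{1} - 6 e_{2} + 8 e_{12}; (-3 e_{1})*r = \frac{24}{5} + \frac{27}{2} e_{1} - 4 e_{2} - 3 e_{12}; (2 e_{2})*r = -2 - \frac{8}{3} e_{1} - 9 e_{2} - \frac{16}{5} e_{12}; (-\frac{4}{5} e_{12})*r = -\frac{16}{15} + \frac{4}{5} e_{1} - \frac{32}{25} e_{2} + \frac{18}{5} e_{12}.
Sum: \frac{431}{15} + \frac{61}{30} e_{1} - \frac{507}{25} e_{2} + \frac{27}{5} e_{12}; translating back through the correspondence:
Answer: \frac{431}{15} + \frac{61}{30}i - \frac{507}{25}j + \frac{27}{5}k


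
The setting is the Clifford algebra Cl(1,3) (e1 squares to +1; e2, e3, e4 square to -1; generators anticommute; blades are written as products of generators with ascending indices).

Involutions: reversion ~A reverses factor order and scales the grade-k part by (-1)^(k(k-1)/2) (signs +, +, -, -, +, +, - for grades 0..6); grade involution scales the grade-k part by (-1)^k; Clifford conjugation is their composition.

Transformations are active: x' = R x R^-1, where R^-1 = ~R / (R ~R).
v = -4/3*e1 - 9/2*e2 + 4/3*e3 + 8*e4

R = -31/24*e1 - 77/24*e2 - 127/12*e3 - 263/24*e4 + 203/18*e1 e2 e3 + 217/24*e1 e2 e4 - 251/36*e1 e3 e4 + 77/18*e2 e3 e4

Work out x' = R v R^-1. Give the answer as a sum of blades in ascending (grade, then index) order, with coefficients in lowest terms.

~R = -31/24*e1 - 77/24*e2 - 127/12*e3 - 263/24*e4 - 203/18*e1 e2 e3 - 217/24*e1 e2 e4 + 251/36*e1 e3 e4 - 77/18*e2 e3 e4, and R ~R = -949/648, so R^-1 = ~R / (-949/648).
R v = 1425/16 - 37081/432*e1 e2 - 389/36*e1 e3 - 32369/432*e1 e4 - 21851/216*e2 e3 - 35135/432*e2 e4 - 4483/108*e3 e4 + 24893/216*e1 e2 e3 e4
Answer: 4651/2*e1 + 10373/6*e2 - 3674/3*e3 + 5753/6*e4


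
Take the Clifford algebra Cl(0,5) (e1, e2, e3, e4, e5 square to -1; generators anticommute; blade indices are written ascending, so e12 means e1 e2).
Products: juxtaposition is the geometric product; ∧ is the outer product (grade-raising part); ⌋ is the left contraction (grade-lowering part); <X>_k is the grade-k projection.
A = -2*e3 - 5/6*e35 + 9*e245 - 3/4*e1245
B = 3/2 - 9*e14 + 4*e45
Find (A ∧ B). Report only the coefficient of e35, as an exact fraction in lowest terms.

step 1: -3*e3 - 5/4*e35 - 18*e134 + 27/2*e245 - 8*e345 - 9/8*e1245 - 15/2*e1345
Answer: -5/4


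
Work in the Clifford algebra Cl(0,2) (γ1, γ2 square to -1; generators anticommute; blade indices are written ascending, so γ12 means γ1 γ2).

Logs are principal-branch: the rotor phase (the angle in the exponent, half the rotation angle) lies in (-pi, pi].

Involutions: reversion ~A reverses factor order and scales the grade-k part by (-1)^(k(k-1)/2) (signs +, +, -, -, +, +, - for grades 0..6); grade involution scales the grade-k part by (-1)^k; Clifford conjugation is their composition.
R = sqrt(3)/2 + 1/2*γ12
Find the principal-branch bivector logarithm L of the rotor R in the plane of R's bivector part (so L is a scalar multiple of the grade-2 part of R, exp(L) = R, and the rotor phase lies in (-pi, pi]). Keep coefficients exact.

The scalar part of R is sqrt(3)/2, which fixes the principal-branch rotor phase; the unit plane is then the bivector part divided by the sine of that phase, and L is that plane scaled by the phase.
Concretely: cos(phase) = sqrt(3)/2 gives phase = ±pi/6, and since phase/sin(phase) is even the sign is immaterial: L = (phase/sin(phase)) * <R>_2 = (pi/3) * <R>_2.
Answer: pi/6*γ12


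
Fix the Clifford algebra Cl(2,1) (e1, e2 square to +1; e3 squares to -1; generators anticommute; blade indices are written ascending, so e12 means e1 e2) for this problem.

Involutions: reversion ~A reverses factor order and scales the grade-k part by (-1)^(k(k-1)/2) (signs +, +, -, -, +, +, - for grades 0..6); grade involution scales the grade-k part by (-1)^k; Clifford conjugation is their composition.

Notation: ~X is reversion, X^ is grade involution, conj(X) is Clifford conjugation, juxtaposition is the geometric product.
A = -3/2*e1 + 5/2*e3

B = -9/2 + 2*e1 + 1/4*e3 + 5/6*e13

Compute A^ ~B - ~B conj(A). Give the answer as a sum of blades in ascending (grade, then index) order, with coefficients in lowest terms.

first term: 29/8 - 14/3*e1 + 10*e3 + 43/8*e13
second term: 29/8 - 53/6*e1 + 25/2*e3 - 43/8*e13
Answer: 25/6*e1 - 5/2*e3 + 43/4*e13


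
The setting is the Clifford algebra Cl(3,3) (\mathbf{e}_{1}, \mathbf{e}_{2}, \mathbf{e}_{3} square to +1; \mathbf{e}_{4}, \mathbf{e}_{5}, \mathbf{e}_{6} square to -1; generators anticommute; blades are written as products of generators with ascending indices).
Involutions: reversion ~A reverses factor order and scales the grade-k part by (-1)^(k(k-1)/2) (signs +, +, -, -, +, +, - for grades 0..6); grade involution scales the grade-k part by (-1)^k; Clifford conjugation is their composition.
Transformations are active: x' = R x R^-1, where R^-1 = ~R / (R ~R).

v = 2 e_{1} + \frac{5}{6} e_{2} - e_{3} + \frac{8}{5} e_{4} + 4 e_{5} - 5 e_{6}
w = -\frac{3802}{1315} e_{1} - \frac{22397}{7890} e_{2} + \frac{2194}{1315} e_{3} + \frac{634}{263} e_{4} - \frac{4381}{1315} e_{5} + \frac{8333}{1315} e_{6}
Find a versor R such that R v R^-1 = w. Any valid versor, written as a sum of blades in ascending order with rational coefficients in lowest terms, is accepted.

The midline construction: v and w both square to -\frac{34079}{900}, so reflecting in their sum -\frac{1172}{1315} e_{1} - \frac{2637}{1315} e_{2} + \frac{879}{1315} e_{3} + \frac{5274}{1315} e_{4} + \frac{879}{1315} e_{5} + \frac{1758}{1315} e_{6} exchanges them.
Answer: -\frac{1172}{1315} e_{1} - \frac{2637}{1315} e_{2} + \frac{879}{1315} e_{3} + \frac{5274}{1315} e_{4} + \frac{879}{1315} e_{5} + \frac{1758}{1315} e_{6}


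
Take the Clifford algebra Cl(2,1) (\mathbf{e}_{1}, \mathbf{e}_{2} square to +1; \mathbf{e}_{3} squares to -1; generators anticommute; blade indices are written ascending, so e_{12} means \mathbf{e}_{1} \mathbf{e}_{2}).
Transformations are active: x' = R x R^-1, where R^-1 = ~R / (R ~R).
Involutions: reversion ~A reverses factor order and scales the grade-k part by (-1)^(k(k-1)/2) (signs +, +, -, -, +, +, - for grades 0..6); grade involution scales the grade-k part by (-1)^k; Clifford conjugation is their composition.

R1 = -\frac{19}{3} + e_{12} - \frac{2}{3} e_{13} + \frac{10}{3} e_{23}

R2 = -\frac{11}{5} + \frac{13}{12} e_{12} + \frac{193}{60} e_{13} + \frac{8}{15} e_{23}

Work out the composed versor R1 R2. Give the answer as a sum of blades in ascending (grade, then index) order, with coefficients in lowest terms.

Distribute over the terms of R1 (each basis-blade product reordered to ascending indices, repeated generators contracted through their squares):
(-\frac{19}{3}) R2 = \frac{209}{15} - \frac{247}{36} e_{12} - \frac{3667}{180} e_{13} - \frac{152}{45} e_{23}
(e_{12}) R2 = -\frac{13}{12} - \frac{11}{5} e_{12} + \frac{8}{15} e_{13} - \frac{193}{60} e_{23}
(-\frac{2}{3} e_{13}) R2 = -\frac{193}{90} - \frac{16}{45} e_{12} + \frac{22}{15} e_{13} - \frac{13}{18} e_{23}
(\frac{10}{3} e_{23}) R2 = \frac{16}{9} - \frac{193}{18} e_{12} - \frac{65}{18} e_{13} - \frac{22}{3} e_{23}
Summing the partial products and collecting blades:
Answer: \frac{749}{60} - \frac{725}{36} e_{12} - \frac{1319}{60} e_{13} - \frac{293}{20} e_{23}


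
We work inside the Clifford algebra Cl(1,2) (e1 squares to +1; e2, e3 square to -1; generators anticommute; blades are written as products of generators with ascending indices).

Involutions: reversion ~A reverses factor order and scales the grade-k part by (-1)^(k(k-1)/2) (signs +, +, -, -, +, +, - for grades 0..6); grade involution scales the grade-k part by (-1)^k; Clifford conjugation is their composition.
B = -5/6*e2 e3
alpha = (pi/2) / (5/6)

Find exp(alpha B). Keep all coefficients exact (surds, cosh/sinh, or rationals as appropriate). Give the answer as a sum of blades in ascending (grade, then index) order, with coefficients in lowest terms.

B^2 = (-5/6)^2*(e2 e3)^2 = 25/36*(-1) = -25/36 (a basis 2-blade squares to minus the product of its generators' squares).
B^2 = -25/36 — B^2 < 0, so the exponential closes trigonometrically: l = 5/6, alpha*l = pi/2, so exp(alpha B) = cos(pi/2) + (sin(pi/2)/(5/6))*B = 0 + (6/5)*B.
Answer: -e2 e3


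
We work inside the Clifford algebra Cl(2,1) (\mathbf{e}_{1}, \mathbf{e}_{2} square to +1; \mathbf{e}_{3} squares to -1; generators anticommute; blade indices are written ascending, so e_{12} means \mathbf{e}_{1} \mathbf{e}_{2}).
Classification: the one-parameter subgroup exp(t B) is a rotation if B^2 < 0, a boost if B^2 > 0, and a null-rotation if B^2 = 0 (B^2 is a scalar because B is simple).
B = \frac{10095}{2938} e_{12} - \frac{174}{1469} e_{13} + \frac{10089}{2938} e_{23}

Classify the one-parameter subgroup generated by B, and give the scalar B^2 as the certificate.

B^2 term by term: the squares give (\frac{10095}{2938})^2*(e_{12})^2 + (-\frac{174}{1469})^2*(e_{13})^2 + (\frac{10089}{2938})^2*(e_{23})^2 = \frac{101909025}{8631844}*(-1) + \frac{30276}{2157961}*(+1) + \frac{101787921}{8631844}*(+1) = 0 (each basis 2-blade squares to minus the product of its generators' squares); cross terms between blades sharing an index anticommute and cancel. So B^2 = 0.
Answer: null-rotation, certificate B^2 = 0. Note: conjugating B changes its blade decomposition but never the scalar B^2 = 0, whose sign settles the classification.


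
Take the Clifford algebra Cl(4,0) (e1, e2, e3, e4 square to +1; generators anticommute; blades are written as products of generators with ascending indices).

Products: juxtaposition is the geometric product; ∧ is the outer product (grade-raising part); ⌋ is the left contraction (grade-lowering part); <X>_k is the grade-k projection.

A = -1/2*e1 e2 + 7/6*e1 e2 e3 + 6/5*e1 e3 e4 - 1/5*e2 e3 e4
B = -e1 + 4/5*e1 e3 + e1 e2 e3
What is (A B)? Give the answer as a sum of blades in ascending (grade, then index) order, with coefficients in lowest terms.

step 1: -7/6 + 13/30*e2 + 1/2*e3 - 24/25*e4 - 1/5*e1 e4 - 23/30*e2 e3 - 6/5*e2 e4 - 6/5*e3 e4 - 4/25*e1 e2 e4 - 1/5*e1 e2 e3 e4
Answer: -7/6 + 13/30*e2 + 1/2*e3 - 24/25*e4 - 1/5*e1 e4 - 23/30*e2 e3 - 6/5*e2 e4 - 6/5*e3 e4 - 4/25*e1 e2 e4 - 1/5*e1 e2 e3 e4


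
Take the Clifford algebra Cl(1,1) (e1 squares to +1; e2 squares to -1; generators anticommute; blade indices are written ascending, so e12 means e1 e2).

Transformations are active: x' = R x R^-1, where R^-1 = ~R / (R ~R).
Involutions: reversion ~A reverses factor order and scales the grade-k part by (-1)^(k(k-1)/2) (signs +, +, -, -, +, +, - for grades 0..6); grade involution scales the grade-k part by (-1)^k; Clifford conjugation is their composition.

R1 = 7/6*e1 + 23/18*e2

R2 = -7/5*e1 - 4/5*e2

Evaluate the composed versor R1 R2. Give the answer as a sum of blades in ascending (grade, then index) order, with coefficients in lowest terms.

Distribute over the terms of R1 (each basis-blade product reordered to ascending indices, repeated generators contracted through their squares):
(7/6*e1) R2 = -49/30 - 14/15*e12
(23/18*e2) R2 = 46/45 + 161/90*e12
Summing the partial products and collecting blades:
Answer: -11/18 + 77/90*e12


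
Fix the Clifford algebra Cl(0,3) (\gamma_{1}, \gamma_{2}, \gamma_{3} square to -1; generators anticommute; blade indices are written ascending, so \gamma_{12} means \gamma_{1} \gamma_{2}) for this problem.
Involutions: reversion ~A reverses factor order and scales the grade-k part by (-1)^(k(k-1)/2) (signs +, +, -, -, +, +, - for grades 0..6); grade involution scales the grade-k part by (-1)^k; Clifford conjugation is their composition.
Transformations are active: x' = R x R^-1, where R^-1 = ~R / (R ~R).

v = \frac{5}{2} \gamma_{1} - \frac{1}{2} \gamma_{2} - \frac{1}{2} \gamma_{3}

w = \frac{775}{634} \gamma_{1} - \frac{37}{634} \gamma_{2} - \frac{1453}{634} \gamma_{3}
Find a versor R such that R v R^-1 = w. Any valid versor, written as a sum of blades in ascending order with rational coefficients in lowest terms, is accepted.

Since q(v) = q(w) = -\frac{27}{4}, the sum R = v + w = \frac{1180}{317} \gamma_{1} - \frac{177}{317} \gamma_{2} - \frac{885}{317} \gamma_{3} does the job whenever invertible.
Answer: \frac{1180}{317} \gamma_{1} - \frac{177}{317} \gamma_{2} - \frac{885}{317} \gamma_{3}


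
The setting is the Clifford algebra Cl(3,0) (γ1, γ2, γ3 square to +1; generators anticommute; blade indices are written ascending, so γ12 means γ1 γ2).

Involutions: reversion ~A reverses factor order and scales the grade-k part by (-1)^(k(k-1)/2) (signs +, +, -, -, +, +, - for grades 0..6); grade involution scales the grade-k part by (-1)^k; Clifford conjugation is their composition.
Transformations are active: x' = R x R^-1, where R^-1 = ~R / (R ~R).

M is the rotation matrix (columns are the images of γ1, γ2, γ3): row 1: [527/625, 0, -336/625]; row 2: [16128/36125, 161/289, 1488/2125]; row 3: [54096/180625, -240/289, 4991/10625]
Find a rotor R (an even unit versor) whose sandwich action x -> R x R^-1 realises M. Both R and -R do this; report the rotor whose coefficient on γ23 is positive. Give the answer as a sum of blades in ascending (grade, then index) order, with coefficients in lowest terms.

Method: write R = a + b12*γ12 + b13*γ13 + b23*γ23 with a^2 + b12^2 + b13^2 + b23^2 = 1 (so R^-1 = ~R). Expanding the columns R e_j ~R gives tr M = 4a^2 - 1 and, from the antisymmetric part, M21 - M12 = -4a*b12, M13 - M31 = 4a*b13, M32 - M23 = -4a*b23.
Here tr M = 13511/7225, so a^2 = (1 + tr M)/4 = 5184/7225 and a = ±72/85. Taking a = 72/85: M21 - M12 = 16128/36125, M13 - M31 = -6048/7225, M32 - M23 = -55296/36125, giving b12 = -56/425, b13 = -21/85, b23 = 192/425, i.e. R = 72/85 - 56/425*γ12 - 21/85*γ13 + 192/425*γ23.
Its γ23 coefficient is already positive.
Answer: 72/85 - 56/425*γ12 - 21/85*γ13 + 192/425*γ23. Why the constraint matters: R and -R act identically through the sandwich — M has trace 13511/7225 either way — so only the sign condition on γ23 picks one of the two preimages.


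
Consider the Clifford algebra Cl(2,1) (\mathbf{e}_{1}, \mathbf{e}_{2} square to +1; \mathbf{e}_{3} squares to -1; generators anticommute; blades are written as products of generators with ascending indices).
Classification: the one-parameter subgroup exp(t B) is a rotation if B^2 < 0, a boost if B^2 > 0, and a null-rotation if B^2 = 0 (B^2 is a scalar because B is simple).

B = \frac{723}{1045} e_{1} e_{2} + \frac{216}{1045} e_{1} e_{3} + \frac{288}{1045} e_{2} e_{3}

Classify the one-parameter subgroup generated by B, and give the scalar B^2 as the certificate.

B^2 term by term: the squares give (\frac{723}{1045})^2*(e_{1} e_{2})^2 + (\frac{216}{1045})^2*(e_{1} e_{3})^2 + (\frac{288}{1045})^2*(e_{2} e_{3})^2 = \frac{522729}{1092025}*(-1) + \frac{46656}{1092025}*(+1) + \frac{82944}{1092025}*(+1) = -\frac{9}{25} (each basis 2-blade squares to minus the product of its generators' squares); cross terms between blades sharing an index anticommute and cancel. So B^2 = -\frac{9}{25}.
Answer: rotation, certificate B^2 = -\frac{9}{25}. Key observation: B^2 = -\frac{9}{25} is a conjugation invariant, so its sign decides the class regardless of the surface form of B.


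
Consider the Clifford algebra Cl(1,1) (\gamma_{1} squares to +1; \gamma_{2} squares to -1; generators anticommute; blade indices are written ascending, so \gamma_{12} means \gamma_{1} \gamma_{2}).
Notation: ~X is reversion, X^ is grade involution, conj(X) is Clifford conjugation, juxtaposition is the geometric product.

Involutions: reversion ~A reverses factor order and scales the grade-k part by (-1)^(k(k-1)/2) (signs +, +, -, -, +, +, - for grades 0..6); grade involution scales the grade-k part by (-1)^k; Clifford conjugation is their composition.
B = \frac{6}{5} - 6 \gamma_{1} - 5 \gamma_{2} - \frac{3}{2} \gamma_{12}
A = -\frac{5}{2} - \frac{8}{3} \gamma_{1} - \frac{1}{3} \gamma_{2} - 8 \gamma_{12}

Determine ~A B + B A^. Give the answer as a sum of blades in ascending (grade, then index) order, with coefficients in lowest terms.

first term: -\frac{2}{3} + \frac{523}{10} \gamma_{1} + \frac{641}{10} \gamma_{2} + \frac{1481}{60} \gamma_{12}
second term: -\frac{16}{3} + \frac{587}{10} \gamma_{1} + \frac{649}{10} \gamma_{2} + \frac{329}{60} \gamma_{12}
Answer: -6 + 111 \gamma_{1} + 129 \gamma_{2} + \frac{181}{6} \gamma_{12}


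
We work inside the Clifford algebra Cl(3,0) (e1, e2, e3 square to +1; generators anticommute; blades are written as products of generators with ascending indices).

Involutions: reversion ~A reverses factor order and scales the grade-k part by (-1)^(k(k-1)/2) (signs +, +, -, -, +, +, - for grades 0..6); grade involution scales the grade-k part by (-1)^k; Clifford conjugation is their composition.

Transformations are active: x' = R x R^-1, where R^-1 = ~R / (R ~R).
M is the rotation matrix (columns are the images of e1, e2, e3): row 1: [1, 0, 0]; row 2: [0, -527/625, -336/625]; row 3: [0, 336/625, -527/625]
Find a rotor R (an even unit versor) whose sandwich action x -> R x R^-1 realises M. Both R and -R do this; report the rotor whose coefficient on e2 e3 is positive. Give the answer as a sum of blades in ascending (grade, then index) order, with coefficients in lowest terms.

Method: write R = a + b12*e1 e2 + b13*e1 e3 + b23*e2 e3 with a^2 + b12^2 + b13^2 + b23^2 = 1 (so R^-1 = ~R). Expanding the columns R e_j ~R gives tr M = 4a^2 - 1 and, from the antisymmetric part, M21 - M12 = -4a*b12, M13 - M31 = 4a*b13, M32 - M23 = -4a*b23.
Here tr M = -429/625, so a^2 = (1 + tr M)/4 = 49/625 and a = ±7/25. Taking a = 7/25: M21 - M12 = 0, M13 - M31 = 0, M32 - M23 = 672/625, giving b12 = 0, b13 = 0, b23 = -24/25, i.e. R = 7/25 - 24/25*e2 e3.
Its e2 e3 coefficient is negative, so report the other preimage -R.
Answer: -7/25 + 24/25*e2 e3. Note: both R and -R realise this M (trace -429/625); the covering map identifies them, and the e2 e3-coefficient sign is the tie-breaker.
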